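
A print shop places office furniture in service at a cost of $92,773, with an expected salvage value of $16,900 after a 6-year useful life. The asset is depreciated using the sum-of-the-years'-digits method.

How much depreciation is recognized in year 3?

Depreciable base = $92,773 − $16,900 = $75,873.
Sum of the years' digits = 6+5+4+3+2+1 = 21.
Year 1: $75,873 × 6/21 = $21,678. Book value $71,095.
Year 2: $75,873 × 5/21 = $18,065. Book value $53,030.
Year 3: $75,873 × 4/21 = $14,452. Book value $38,578.

$14,452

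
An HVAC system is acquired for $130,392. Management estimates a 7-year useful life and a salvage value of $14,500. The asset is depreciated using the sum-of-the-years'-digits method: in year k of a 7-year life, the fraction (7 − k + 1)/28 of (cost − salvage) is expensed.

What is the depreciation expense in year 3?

$20,695

Depreciable base = $130,392 − $14,500 = $115,892.
Sum of the years' digits = 7+6+5+4+3+2+1 = 28.
Year 1: $115,892 × 7/28 = $28,973. Book value $101,419.
Year 2: $115,892 × 6/28 = $24,834. Book value $76,585.
Year 3: $115,892 × 5/28 = $20,695. Book value $55,890.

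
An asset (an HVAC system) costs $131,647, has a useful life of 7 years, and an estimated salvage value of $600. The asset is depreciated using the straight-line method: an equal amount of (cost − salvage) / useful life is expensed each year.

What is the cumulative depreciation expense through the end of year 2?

$37,442

Depreciable base = $131,647 − $600 = $131,047.
Annual expense = $131,047 / 7 = $18,721.
End of year 1: book value $112,926.
End of year 2: book value $94,205.
Accumulated through year 2 = $131,647 − $94,205 = $37,442.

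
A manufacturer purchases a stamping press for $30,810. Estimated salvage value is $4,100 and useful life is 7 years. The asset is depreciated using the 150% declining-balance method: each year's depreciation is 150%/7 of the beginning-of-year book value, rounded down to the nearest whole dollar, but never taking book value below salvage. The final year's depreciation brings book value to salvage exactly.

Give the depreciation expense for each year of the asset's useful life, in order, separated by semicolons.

Depreciable base = $30,810 − $4,100 = $26,710.
Year 1: ⌊$30,810 × 150%/7⌋ = $6,602. Book value $24,208.
Year 2: ⌊$24,208 × 150%/7⌋ = $5,187. Book value $19,021.
Year 3: ⌊$19,021 × 150%/7⌋ = $4,075. Book value $14,946.
Year 4: ⌊$14,946 × 150%/7⌋ = $3,202. Book value $11,744.
Year 5: ⌊$11,744 × 150%/7⌋ = $2,516. Book value $9,228.
Year 6: ⌊$9,228 × 150%/7⌋ = $1,977. Book value $7,251.
Year 7 (final): $7,251 − $4,100 = $3,151. Book value $4,100.

$6,602; $5,187; $4,075; $3,202; $2,516; $1,977; $3,151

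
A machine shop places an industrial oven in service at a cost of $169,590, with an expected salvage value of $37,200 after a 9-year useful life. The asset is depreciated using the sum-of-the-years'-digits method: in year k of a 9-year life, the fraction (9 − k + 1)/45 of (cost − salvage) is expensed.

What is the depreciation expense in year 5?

$14,710

Depreciable base = $169,590 − $37,200 = $132,390.
Sum of the years' digits = 9+8+7+6+5+4+3+2+1 = 45.
Year 1: $132,390 × 9/45 = $26,478. Book value $143,112.
Year 2: $132,390 × 8/45 = $23,536. Book value $119,576.
Year 3: $132,390 × 7/45 = $20,594. Book value $98,982.
Year 4: $132,390 × 6/45 = $17,652. Book value $81,330.
Year 5: $132,390 × 5/45 = $14,710. Book value $66,620.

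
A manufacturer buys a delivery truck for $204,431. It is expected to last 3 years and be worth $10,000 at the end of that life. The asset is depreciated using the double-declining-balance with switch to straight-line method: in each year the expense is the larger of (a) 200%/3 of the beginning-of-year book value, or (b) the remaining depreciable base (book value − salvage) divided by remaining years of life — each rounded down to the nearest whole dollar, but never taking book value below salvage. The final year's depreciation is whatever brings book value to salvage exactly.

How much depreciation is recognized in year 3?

$12,715

Depreciable base = $204,431 − $10,000 = $194,431.
Year 1: DB = ⌊$204,431 × 200%/3⌋ = $136,287; SL = ⌊$194,431/3⌋ = $64,810 → take DB $136,287. Book value $68,144.
Year 2: DB = ⌊$68,144 × 200%/3⌋ = $45,429; SL = ⌊$58,144/2⌋ = $29,072 → take DB $45,429. Book value $22,715.
Year 3 (final): $22,715 − $10,000 = $12,715. Book value $10,000.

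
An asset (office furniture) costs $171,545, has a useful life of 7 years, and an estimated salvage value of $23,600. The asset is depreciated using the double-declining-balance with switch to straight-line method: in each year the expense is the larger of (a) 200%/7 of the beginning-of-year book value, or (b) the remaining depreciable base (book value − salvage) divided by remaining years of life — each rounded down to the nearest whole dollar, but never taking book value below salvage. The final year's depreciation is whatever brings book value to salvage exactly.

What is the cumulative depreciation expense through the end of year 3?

$109,027

Depreciable base = $171,545 − $23,600 = $147,945.
Year 1: DB = ⌊$171,545 × 200%/7⌋ = $49,012; SL = ⌊$147,945/7⌋ = $21,135 → take DB $49,012. Book value $122,533.
Year 2: DB = ⌊$122,533 × 200%/7⌋ = $35,009; SL = ⌊$98,933/6⌋ = $16,488 → take DB $35,009. Book value $87,524.
Year 3: DB = ⌊$87,524 × 200%/7⌋ = $25,006; SL = ⌊$63,924/5⌋ = $12,784 → take DB $25,006. Book value $62,518.
Accumulated through year 3 = $171,545 − $62,518 = $109,027.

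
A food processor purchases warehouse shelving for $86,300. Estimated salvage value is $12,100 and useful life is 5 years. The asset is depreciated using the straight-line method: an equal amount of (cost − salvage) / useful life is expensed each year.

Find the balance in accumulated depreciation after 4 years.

$59,360

Depreciable base = $86,300 − $12,100 = $74,200.
Annual expense = $74,200 / 5 = $14,840.
End of year 1: book value $71,460.
End of year 2: book value $56,620.
End of year 3: book value $41,780.
End of year 4: book value $26,940.
Accumulated through year 4 = $86,300 − $26,940 = $59,360.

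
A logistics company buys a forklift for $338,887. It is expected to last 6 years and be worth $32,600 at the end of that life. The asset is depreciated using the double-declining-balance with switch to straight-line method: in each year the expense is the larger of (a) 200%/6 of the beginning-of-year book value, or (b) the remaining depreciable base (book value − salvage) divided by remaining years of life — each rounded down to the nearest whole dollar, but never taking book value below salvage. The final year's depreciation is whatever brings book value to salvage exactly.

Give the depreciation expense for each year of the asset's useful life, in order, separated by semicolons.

$112,962; $75,308; $50,205; $33,470; $22,314; $12,028

Depreciable base = $338,887 − $32,600 = $306,287.
Year 1: DB = ⌊$338,887 × 200%/6⌋ = $112,962; SL = ⌊$306,287/6⌋ = $51,047 → take DB $112,962. Book value $225,925.
Year 2: DB = ⌊$225,925 × 200%/6⌋ = $75,308; SL = ⌊$193,325/5⌋ = $38,665 → take DB $75,308. Book value $150,617.
Year 3: DB = ⌊$150,617 × 200%/6⌋ = $50,205; SL = ⌊$118,017/4⌋ = $29,504 → take DB $50,205. Book value $100,412.
Year 4: DB = ⌊$100,412 × 200%/6⌋ = $33,470; SL = ⌊$67,812/3⌋ = $22,604 → take DB $33,470. Book value $66,942.
Year 5: DB = ⌊$66,942 × 200%/6⌋ = $22,314; SL = ⌊$34,342/2⌋ = $17,171 → take DB $22,314. Book value $44,628.
Year 6 (final): $44,628 − $32,600 = $12,028. Book value $32,600.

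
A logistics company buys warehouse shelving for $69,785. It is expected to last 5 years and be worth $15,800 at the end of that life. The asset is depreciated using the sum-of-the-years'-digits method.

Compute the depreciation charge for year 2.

$14,396

Depreciable base = $69,785 − $15,800 = $53,985.
Sum of the years' digits = 5+4+3+2+1 = 15.
Year 1: $53,985 × 5/15 = $17,995. Book value $51,790.
Year 2: $53,985 × 4/15 = $14,396. Book value $37,394.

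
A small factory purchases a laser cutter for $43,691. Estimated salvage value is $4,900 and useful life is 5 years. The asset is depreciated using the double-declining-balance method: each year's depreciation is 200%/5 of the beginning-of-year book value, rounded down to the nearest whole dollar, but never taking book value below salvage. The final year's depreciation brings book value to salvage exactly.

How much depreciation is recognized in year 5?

Depreciable base = $43,691 − $4,900 = $38,791.
Year 1: ⌊$43,691 × 200%/5⌋ = $17,476. Book value $26,215.
Year 2: ⌊$26,215 × 200%/5⌋ = $10,486. Book value $15,729.
Year 3: ⌊$15,729 × 200%/5⌋ = $6,291. Book value $9,438.
Year 4: ⌊$9,438 × 200%/5⌋ = $3,775. Book value $5,663.
Year 5 (final): $5,663 − $4,900 = $763. Book value $4,900.

$763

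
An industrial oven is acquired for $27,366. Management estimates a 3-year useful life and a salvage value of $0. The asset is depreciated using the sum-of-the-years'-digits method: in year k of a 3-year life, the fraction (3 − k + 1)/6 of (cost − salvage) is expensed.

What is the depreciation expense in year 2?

Depreciable base = $27,366 − $0 = $27,366.
Sum of the years' digits = 3+2+1 = 6.
Year 1: $27,366 × 3/6 = $13,683. Book value $13,683.
Year 2: $27,366 × 2/6 = $9,122. Book value $4,561.

$9,122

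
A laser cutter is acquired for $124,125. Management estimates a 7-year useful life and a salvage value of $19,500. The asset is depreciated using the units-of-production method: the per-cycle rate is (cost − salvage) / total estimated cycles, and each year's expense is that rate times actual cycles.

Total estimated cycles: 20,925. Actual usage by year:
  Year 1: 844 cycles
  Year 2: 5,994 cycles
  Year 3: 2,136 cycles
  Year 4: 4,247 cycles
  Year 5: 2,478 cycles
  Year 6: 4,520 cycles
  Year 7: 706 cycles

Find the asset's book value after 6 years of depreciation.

$23,030

Depreciable base = $124,125 − $19,500 = $104,625.
Rate = $104,625 / 20,925 cycles = $5 per cycle.
Year 1: 844 × $5 = $4,220. Book value $119,905.
Year 2: 5,994 × $5 = $29,970. Book value $89,935.
Year 3: 2,136 × $5 = $10,680. Book value $79,255.
Year 4: 4,247 × $5 = $21,235. Book value $58,020.
Year 5: 2,478 × $5 = $12,390. Book value $45,630.
Year 6: 4,520 × $5 = $22,600. Book value $23,030.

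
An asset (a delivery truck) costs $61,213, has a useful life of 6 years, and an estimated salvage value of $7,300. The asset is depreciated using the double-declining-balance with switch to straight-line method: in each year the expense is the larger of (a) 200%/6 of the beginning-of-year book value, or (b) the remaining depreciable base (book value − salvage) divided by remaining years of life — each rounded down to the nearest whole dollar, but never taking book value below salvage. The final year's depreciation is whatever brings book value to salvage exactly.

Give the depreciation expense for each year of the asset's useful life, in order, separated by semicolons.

Depreciable base = $61,213 − $7,300 = $53,913.
Year 1: DB = ⌊$61,213 × 200%/6⌋ = $20,404; SL = ⌊$53,913/6⌋ = $8,985 → take DB $20,404. Book value $40,809.
Year 2: DB = ⌊$40,809 × 200%/6⌋ = $13,603; SL = ⌊$33,509/5⌋ = $6,701 → take DB $13,603. Book value $27,206.
Year 3: DB = ⌊$27,206 × 200%/6⌋ = $9,068; SL = ⌊$19,906/4⌋ = $4,976 → take DB $9,068. Book value $18,138.
Year 4: DB = ⌊$18,138 × 200%/6⌋ = $6,046; SL = ⌊$10,838/3⌋ = $3,612 → take DB $6,046. Book value $12,092.
Year 5: DB = ⌊$12,092 × 200%/6⌋ = $4,030; SL = ⌊$4,792/2⌋ = $2,396 → take DB $4,030. Book value $8,062.
Year 6 (final): $8,062 − $7,300 = $762. Book value $7,300.

$20,404; $13,603; $9,068; $6,046; $4,030; $762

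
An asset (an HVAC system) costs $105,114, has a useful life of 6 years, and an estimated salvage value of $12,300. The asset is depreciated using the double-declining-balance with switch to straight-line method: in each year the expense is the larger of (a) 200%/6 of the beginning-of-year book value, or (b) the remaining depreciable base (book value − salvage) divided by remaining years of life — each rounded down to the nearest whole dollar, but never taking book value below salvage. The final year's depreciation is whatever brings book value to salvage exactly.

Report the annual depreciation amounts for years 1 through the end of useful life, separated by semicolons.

Depreciable base = $105,114 − $12,300 = $92,814.
Year 1: DB = ⌊$105,114 × 200%/6⌋ = $35,038; SL = ⌊$92,814/6⌋ = $15,469 → take DB $35,038. Book value $70,076.
Year 2: DB = ⌊$70,076 × 200%/6⌋ = $23,358; SL = ⌊$57,776/5⌋ = $11,555 → take DB $23,358. Book value $46,718.
Year 3: DB = ⌊$46,718 × 200%/6⌋ = $15,572; SL = ⌊$34,418/4⌋ = $8,604 → take DB $15,572. Book value $31,146.
Year 4: DB = ⌊$31,146 × 200%/6⌋ = $10,382; SL = ⌊$18,846/3⌋ = $6,282 → take DB $10,382. Book value $20,764.
Year 5: DB = ⌊$20,764 × 200%/6⌋ = $6,921; SL = ⌊$8,464/2⌋ = $4,232 → take DB $6,921. Book value $13,843.
Year 6 (final): $13,843 − $12,300 = $1,543. Book value $12,300.

$35,038; $23,358; $15,572; $10,382; $6,921; $1,543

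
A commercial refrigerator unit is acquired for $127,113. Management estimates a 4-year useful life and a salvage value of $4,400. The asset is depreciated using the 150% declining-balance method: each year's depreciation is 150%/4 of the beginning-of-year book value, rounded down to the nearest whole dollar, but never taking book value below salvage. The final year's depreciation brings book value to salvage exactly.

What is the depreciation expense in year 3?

Depreciable base = $127,113 − $4,400 = $122,713.
Year 1: ⌊$127,113 × 150%/4⌋ = $47,667. Book value $79,446.
Year 2: ⌊$79,446 × 150%/4⌋ = $29,792. Book value $49,654.
Year 3: ⌊$49,654 × 150%/4⌋ = $18,620. Book value $31,034.

$18,620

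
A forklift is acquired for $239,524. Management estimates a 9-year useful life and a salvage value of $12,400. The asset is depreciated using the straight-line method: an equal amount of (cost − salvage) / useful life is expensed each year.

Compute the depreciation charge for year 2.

$25,236

Depreciable base = $239,524 − $12,400 = $227,124.
Annual expense = $227,124 / 9 = $25,236.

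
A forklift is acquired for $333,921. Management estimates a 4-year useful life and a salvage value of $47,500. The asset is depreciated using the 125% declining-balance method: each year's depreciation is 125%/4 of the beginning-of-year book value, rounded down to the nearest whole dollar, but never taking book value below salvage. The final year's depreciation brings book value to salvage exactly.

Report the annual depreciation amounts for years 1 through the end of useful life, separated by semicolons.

Depreciable base = $333,921 − $47,500 = $286,421.
Year 1: ⌊$333,921 × 125%/4⌋ = $104,350. Book value $229,571.
Year 2: ⌊$229,571 × 125%/4⌋ = $71,740. Book value $157,831.
Year 3: ⌊$157,831 × 125%/4⌋ = $49,322. Book value $108,509.
Year 4 (final): $108,509 − $47,500 = $61,009. Book value $47,500.

$104,350; $71,740; $49,322; $61,009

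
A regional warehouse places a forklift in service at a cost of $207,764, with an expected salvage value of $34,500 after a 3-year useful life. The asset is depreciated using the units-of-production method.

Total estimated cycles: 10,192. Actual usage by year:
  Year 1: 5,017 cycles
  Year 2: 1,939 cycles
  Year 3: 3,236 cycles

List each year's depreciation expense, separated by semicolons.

$85,289; $32,963; $55,012

Depreciable base = $207,764 − $34,500 = $173,264.
Rate = $173,264 / 10,192 cycles = $17 per cycle.
Year 1: 5,017 × $17 = $85,289. Book value $122,475.
Year 2: 1,939 × $17 = $32,963. Book value $89,512.
Year 3: 3,236 × $17 = $55,012. Book value $34,500.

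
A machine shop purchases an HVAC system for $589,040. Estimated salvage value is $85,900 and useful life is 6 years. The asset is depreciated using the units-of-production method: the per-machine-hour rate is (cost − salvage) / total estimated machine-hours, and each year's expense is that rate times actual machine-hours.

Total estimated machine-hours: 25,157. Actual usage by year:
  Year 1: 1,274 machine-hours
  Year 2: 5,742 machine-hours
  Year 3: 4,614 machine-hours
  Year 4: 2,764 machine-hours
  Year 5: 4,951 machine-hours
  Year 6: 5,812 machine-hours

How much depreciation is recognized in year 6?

$116,240

Depreciable base = $589,040 − $85,900 = $503,140.
Rate = $503,140 / 25,157 machine-hours = $20 per machine-hour.
Year 1: 1,274 × $20 = $25,480. Book value $563,560.
Year 2: 5,742 × $20 = $114,840. Book value $448,720.
Year 3: 4,614 × $20 = $92,280. Book value $356,440.
Year 4: 2,764 × $20 = $55,280. Book value $301,160.
Year 5: 4,951 × $20 = $99,020. Book value $202,140.
Year 6: 5,812 × $20 = $116,240. Book value $85,900.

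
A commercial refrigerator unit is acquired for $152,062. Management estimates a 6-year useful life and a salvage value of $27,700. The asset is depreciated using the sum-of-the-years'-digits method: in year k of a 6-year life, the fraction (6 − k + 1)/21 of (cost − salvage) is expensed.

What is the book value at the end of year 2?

Depreciable base = $152,062 − $27,700 = $124,362.
Sum of the years' digits = 6+5+4+3+2+1 = 21.
Year 1: $124,362 × 6/21 = $35,532. Book value $116,530.
Year 2: $124,362 × 5/21 = $29,610. Book value $86,920.

$86,920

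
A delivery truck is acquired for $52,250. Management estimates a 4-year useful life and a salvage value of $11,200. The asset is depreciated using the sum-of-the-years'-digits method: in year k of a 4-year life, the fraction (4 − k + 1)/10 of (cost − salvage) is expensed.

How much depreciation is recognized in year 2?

Depreciable base = $52,250 − $11,200 = $41,050.
Sum of the years' digits = 4+3+2+1 = 10.
Year 1: $41,050 × 4/10 = $16,420. Book value $35,830.
Year 2: $41,050 × 3/10 = $12,315. Book value $23,515.

$12,315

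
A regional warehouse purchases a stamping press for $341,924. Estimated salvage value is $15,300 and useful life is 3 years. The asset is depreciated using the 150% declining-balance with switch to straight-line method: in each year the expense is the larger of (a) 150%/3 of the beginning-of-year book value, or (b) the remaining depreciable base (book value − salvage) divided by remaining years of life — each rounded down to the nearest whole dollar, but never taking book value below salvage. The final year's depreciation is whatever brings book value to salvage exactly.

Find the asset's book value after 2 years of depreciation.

$85,481

Depreciable base = $341,924 − $15,300 = $326,624.
Year 1: DB = ⌊$341,924 × 150%/3⌋ = $170,962; SL = ⌊$326,624/3⌋ = $108,874 → take DB $170,962. Book value $170,962.
Year 2: DB = ⌊$170,962 × 150%/3⌋ = $85,481; SL = ⌊$155,662/2⌋ = $77,831 → take DB $85,481. Book value $85,481.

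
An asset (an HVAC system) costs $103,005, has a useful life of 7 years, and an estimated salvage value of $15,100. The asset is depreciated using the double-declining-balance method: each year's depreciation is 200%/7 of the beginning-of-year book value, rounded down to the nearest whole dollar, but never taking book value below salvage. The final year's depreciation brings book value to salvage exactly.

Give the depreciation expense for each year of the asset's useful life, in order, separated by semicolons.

Depreciable base = $103,005 − $15,100 = $87,905.
Year 1: ⌊$103,005 × 200%/7⌋ = $29,430. Book value $73,575.
Year 2: ⌊$73,575 × 200%/7⌋ = $21,021. Book value $52,554.
Year 3: ⌊$52,554 × 200%/7⌋ = $15,015. Book value $37,539.
Year 4: ⌊$37,539 × 200%/7⌋ = $10,725. Book value $26,814.
Year 5: ⌊$26,814 × 200%/7⌋ = $7,661. Book value $19,153.
Year 6: ⌊$19,153 × 200%/7⌋ = $5,472, capped at $4,053. Book value $15,100.
Year 7 (final): $15,100 − $15,100 = $0. Book value $15,100.

$29,430; $21,021; $15,015; $10,725; $7,661; $4,053; $0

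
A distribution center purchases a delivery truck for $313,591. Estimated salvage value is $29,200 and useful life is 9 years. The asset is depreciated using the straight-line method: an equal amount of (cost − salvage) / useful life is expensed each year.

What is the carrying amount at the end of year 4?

$187,195

Depreciable base = $313,591 − $29,200 = $284,391.
Annual expense = $284,391 / 9 = $31,599.
End of year 1: book value $281,992.
End of year 2: book value $250,393.
End of year 3: book value $218,794.
End of year 4: book value $187,195.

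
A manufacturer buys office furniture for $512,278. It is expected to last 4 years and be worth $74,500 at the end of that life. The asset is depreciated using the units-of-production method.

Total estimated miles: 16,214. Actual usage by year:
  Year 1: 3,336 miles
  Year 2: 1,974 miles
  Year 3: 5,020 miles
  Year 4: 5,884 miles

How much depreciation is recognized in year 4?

$158,868

Depreciable base = $512,278 − $74,500 = $437,778.
Rate = $437,778 / 16,214 miles = $27 per mile.
Year 1: 3,336 × $27 = $90,072. Book value $422,206.
Year 2: 1,974 × $27 = $53,298. Book value $368,908.
Year 3: 5,020 × $27 = $135,540. Book value $233,368.
Year 4: 5,884 × $27 = $158,868. Book value $74,500.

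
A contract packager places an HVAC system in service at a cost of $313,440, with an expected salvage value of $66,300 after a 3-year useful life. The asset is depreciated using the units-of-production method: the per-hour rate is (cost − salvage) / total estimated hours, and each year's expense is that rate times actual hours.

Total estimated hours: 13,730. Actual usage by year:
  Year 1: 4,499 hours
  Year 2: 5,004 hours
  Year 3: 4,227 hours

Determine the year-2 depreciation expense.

$90,072

Depreciable base = $313,440 − $66,300 = $247,140.
Rate = $247,140 / 13,730 hours = $18 per hour.
Year 1: 4,499 × $18 = $80,982. Book value $232,458.
Year 2: 5,004 × $18 = $90,072. Book value $142,386.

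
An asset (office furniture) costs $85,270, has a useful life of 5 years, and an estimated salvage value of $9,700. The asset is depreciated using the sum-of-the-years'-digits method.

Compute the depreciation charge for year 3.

Depreciable base = $85,270 − $9,700 = $75,570.
Sum of the years' digits = 5+4+3+2+1 = 15.
Year 1: $75,570 × 5/15 = $25,190. Book value $60,080.
Year 2: $75,570 × 4/15 = $20,152. Book value $39,928.
Year 3: $75,570 × 3/15 = $15,114. Book value $24,814.

$15,114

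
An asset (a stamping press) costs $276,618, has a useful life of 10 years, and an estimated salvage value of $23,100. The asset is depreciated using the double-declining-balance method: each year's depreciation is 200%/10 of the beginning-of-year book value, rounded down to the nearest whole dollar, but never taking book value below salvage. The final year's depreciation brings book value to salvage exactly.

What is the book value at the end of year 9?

$37,129

Depreciable base = $276,618 − $23,100 = $253,518.
Year 1: ⌊$276,618 × 200%/10⌋ = $55,323. Book value $221,295.
Year 2: ⌊$221,295 × 200%/10⌋ = $44,259. Book value $177,036.
Year 3: ⌊$177,036 × 200%/10⌋ = $35,407. Book value $141,629.
Year 4: ⌊$141,629 × 200%/10⌋ = $28,325. Book value $113,304.
Year 5: ⌊$113,304 × 200%/10⌋ = $22,660. Book value $90,644.
Year 6: ⌊$90,644 × 200%/10⌋ = $18,128. Book value $72,516.
Year 7: ⌊$72,516 × 200%/10⌋ = $14,503. Book value $58,013.
Year 8: ⌊$58,013 × 200%/10⌋ = $11,602. Book value $46,411.
Year 9: ⌊$46,411 × 200%/10⌋ = $9,282. Book value $37,129.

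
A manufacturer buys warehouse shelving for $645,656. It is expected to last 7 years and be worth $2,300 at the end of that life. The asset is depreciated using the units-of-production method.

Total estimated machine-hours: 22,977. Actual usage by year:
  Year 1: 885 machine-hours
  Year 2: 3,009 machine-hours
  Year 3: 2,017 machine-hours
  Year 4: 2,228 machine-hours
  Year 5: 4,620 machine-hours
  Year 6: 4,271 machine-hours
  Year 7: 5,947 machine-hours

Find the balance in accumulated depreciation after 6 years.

$476,840

Depreciable base = $645,656 − $2,300 = $643,356.
Rate = $643,356 / 22,977 machine-hours = $28 per machine-hour.
Year 1: 885 × $28 = $24,780. Book value $620,876.
Year 2: 3,009 × $28 = $84,252. Book value $536,624.
Year 3: 2,017 × $28 = $56,476. Book value $480,148.
Year 4: 2,228 × $28 = $62,384. Book value $417,764.
Year 5: 4,620 × $28 = $129,360. Book value $288,404.
Year 6: 4,271 × $28 = $119,588. Book value $168,816.
Accumulated through year 6 = $645,656 − $168,816 = $476,840.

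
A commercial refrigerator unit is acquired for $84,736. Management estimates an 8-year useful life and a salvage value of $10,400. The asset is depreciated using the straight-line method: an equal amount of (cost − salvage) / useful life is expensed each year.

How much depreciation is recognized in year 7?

$9,292

Depreciable base = $84,736 − $10,400 = $74,336.
Annual expense = $74,336 / 8 = $9,292.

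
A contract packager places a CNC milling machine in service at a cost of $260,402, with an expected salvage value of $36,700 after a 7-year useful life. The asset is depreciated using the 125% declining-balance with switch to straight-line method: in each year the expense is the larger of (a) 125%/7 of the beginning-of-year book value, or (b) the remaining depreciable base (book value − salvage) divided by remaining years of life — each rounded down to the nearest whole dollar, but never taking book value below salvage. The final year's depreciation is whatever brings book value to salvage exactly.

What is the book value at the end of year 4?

Depreciable base = $260,402 − $36,700 = $223,702.
Year 1: DB = ⌊$260,402 × 125%/7⌋ = $46,500; SL = ⌊$223,702/7⌋ = $31,957 → take DB $46,500. Book value $213,902.
Year 2: DB = ⌊$213,902 × 125%/7⌋ = $38,196; SL = ⌊$177,202/6⌋ = $29,533 → take DB $38,196. Book value $175,706.
Year 3: DB = ⌊$175,706 × 125%/7⌋ = $31,376; SL = ⌊$139,006/5⌋ = $27,801 → take DB $31,376. Book value $144,330.
Year 4: DB = ⌊$144,330 × 125%/7⌋ = $25,773; SL = ⌊$107,630/4⌋ = $26,907 → take SL $26,907. Book value $117,423.

$117,423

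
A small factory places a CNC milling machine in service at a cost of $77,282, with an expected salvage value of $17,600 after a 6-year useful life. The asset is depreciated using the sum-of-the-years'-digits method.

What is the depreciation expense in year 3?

Depreciable base = $77,282 − $17,600 = $59,682.
Sum of the years' digits = 6+5+4+3+2+1 = 21.
Year 1: $59,682 × 6/21 = $17,052. Book value $60,230.
Year 2: $59,682 × 5/21 = $14,210. Book value $46,020.
Year 3: $59,682 × 4/21 = $11,368. Book value $34,652.

$11,368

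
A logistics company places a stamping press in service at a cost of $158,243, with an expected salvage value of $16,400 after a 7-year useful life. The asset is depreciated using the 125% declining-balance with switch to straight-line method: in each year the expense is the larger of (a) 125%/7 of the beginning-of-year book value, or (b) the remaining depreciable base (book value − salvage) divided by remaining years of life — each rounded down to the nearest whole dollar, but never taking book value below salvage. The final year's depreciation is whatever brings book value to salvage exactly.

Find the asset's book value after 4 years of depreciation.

$69,882

Depreciable base = $158,243 − $16,400 = $141,843.
Year 1: DB = ⌊$158,243 × 125%/7⌋ = $28,257; SL = ⌊$141,843/7⌋ = $20,263 → take DB $28,257. Book value $129,986.
Year 2: DB = ⌊$129,986 × 125%/7⌋ = $23,211; SL = ⌊$113,586/6⌋ = $18,931 → take DB $23,211. Book value $106,775.
Year 3: DB = ⌊$106,775 × 125%/7⌋ = $19,066; SL = ⌊$90,375/5⌋ = $18,075 → take DB $19,066. Book value $87,709.
Year 4: DB = ⌊$87,709 × 125%/7⌋ = $15,662; SL = ⌊$71,309/4⌋ = $17,827 → take SL $17,827. Book value $69,882.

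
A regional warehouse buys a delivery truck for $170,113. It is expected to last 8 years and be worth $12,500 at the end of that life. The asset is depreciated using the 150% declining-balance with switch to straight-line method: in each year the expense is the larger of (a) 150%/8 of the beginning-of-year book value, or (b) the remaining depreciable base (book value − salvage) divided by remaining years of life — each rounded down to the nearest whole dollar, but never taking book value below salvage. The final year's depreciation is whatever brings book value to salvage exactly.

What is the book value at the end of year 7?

Depreciable base = $170,113 − $12,500 = $157,613.
Year 1: DB = ⌊$170,113 × 150%/8⌋ = $31,896; SL = ⌊$157,613/8⌋ = $19,701 → take DB $31,896. Book value $138,217.
Year 2: DB = ⌊$138,217 × 150%/8⌋ = $25,915; SL = ⌊$125,717/7⌋ = $17,959 → take DB $25,915. Book value $112,302.
Year 3: DB = ⌊$112,302 × 150%/8⌋ = $21,056; SL = ⌊$99,802/6⌋ = $16,633 → take DB $21,056. Book value $91,246.
Year 4: DB = ⌊$91,246 × 150%/8⌋ = $17,108; SL = ⌊$78,746/5⌋ = $15,749 → take DB $17,108. Book value $74,138.
Year 5: DB = ⌊$74,138 × 150%/8⌋ = $13,900; SL = ⌊$61,638/4⌋ = $15,409 → take SL $15,409. Book value $58,729.
Year 6: DB = ⌊$58,729 × 150%/8⌋ = $11,011; SL = ⌊$46,229/3⌋ = $15,409 → take SL $15,409. Book value $43,320.
Year 7: DB = ⌊$43,320 × 150%/8⌋ = $8,122; SL = ⌊$30,820/2⌋ = $15,410 → take SL $15,410. Book value $27,910.

$27,910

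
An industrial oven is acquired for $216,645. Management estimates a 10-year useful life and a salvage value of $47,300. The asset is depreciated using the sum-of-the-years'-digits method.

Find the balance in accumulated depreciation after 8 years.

$160,108

Depreciable base = $216,645 − $47,300 = $169,345.
Sum of the years' digits = 10+9+8+7+6+5+4+3+2+1 = 55.
Year 1: $169,345 × 10/55 = $30,790. Book value $185,855.
Year 2: $169,345 × 9/55 = $27,711. Book value $158,144.
Year 3: $169,345 × 8/55 = $24,632. Book value $133,512.
Year 4: $169,345 × 7/55 = $21,553. Book value $111,959.
Year 5: $169,345 × 6/55 = $18,474. Book value $93,485.
Year 6: $169,345 × 5/55 = $15,395. Book value $78,090.
Year 7: $169,345 × 4/55 = $12,316. Book value $65,774.
Year 8: $169,345 × 3/55 = $9,237. Book value $56,537.
Accumulated through year 8 = $216,645 − $56,537 = $160,108.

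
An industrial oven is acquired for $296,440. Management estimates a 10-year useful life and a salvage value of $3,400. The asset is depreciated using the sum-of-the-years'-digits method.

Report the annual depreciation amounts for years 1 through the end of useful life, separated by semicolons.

Depreciable base = $296,440 − $3,400 = $293,040.
Sum of the years' digits = 10+9+8+7+6+5+4+3+2+1 = 55.
Year 1: $293,040 × 10/55 = $53,280. Book value $243,160.
Year 2: $293,040 × 9/55 = $47,952. Book value $195,208.
Year 3: $293,040 × 8/55 = $42,624. Book value $152,584.
Year 4: $293,040 × 7/55 = $37,296. Book value $115,288.
Year 5: $293,040 × 6/55 = $31,968. Book value $83,320.
Year 6: $293,040 × 5/55 = $26,640. Book value $56,680.
Year 7: $293,040 × 4/55 = $21,312. Book value $35,368.
Year 8: $293,040 × 3/55 = $15,984. Book value $19,384.
Year 9: $293,040 × 2/55 = $10,656. Book value $8,728.
Year 10: $293,040 × 1/55 = $5,328. Book value $3,400.

$53,280; $47,952; $42,624; $37,296; $31,968; $26,640; $21,312; $15,984; $10,656; $5,328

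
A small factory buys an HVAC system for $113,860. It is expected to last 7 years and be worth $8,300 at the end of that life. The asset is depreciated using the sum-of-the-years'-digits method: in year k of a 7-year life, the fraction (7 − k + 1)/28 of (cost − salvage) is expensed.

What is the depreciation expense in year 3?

$18,850

Depreciable base = $113,860 − $8,300 = $105,560.
Sum of the years' digits = 7+6+5+4+3+2+1 = 28.
Year 1: $105,560 × 7/28 = $26,390. Book value $87,470.
Year 2: $105,560 × 6/28 = $22,620. Book value $64,850.
Year 3: $105,560 × 5/28 = $18,850. Book value $46,000.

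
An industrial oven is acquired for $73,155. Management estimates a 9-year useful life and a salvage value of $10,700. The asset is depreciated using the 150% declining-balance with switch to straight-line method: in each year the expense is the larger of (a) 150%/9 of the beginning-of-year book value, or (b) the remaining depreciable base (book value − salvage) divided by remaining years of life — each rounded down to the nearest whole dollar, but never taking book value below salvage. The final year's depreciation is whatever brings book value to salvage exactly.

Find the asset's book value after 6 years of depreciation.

$24,500

Depreciable base = $73,155 − $10,700 = $62,455.
Year 1: DB = ⌊$73,155 × 150%/9⌋ = $12,192; SL = ⌊$62,455/9⌋ = $6,939 → take DB $12,192. Book value $60,963.
Year 2: DB = ⌊$60,963 × 150%/9⌋ = $10,160; SL = ⌊$50,263/8⌋ = $6,282 → take DB $10,160. Book value $50,803.
Year 3: DB = ⌊$50,803 × 150%/9⌋ = $8,467; SL = ⌊$40,103/7⌋ = $5,729 → take DB $8,467. Book value $42,336.
Year 4: DB = ⌊$42,336 × 150%/9⌋ = $7,056; SL = ⌊$31,636/6⌋ = $5,272 → take DB $7,056. Book value $35,280.
Year 5: DB = ⌊$35,280 × 150%/9⌋ = $5,880; SL = ⌊$24,580/5⌋ = $4,916 → take DB $5,880. Book value $29,400.
Year 6: DB = ⌊$29,400 × 150%/9⌋ = $4,900; SL = ⌊$18,700/4⌋ = $4,675 → take DB $4,900. Book value $24,500.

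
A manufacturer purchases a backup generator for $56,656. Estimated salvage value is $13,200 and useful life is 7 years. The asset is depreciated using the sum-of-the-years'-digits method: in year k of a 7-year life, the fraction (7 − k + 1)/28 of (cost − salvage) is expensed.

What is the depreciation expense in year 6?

$3,104

Depreciable base = $56,656 − $13,200 = $43,456.
Sum of the years' digits = 7+6+5+4+3+2+1 = 28.
Year 1: $43,456 × 7/28 = $10,864. Book value $45,792.
Year 2: $43,456 × 6/28 = $9,312. Book value $36,480.
Year 3: $43,456 × 5/28 = $7,760. Book value $28,720.
Year 4: $43,456 × 4/28 = $6,208. Book value $22,512.
Year 5: $43,456 × 3/28 = $4,656. Book value $17,856.
Year 6: $43,456 × 2/28 = $3,104. Book value $14,752.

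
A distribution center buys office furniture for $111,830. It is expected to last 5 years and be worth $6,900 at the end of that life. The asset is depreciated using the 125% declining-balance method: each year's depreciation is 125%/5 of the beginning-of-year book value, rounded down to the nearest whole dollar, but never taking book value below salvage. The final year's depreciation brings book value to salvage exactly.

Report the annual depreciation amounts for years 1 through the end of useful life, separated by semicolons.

Depreciable base = $111,830 − $6,900 = $104,930.
Year 1: ⌊$111,830 × 125%/5⌋ = $27,957. Book value $83,873.
Year 2: ⌊$83,873 × 125%/5⌋ = $20,968. Book value $62,905.
Year 3: ⌊$62,905 × 125%/5⌋ = $15,726. Book value $47,179.
Year 4: ⌊$47,179 × 125%/5⌋ = $11,794. Book value $35,385.
Year 5 (final): $35,385 − $6,900 = $28,485. Book value $6,900.

$27,957; $20,968; $15,726; $11,794; $28,485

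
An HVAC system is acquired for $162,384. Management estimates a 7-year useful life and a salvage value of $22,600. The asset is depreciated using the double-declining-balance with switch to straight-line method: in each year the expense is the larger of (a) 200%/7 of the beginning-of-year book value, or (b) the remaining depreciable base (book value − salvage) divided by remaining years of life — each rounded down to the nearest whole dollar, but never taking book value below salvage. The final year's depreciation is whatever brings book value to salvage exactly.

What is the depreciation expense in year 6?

Depreciable base = $162,384 − $22,600 = $139,784.
Year 1: DB = ⌊$162,384 × 200%/7⌋ = $46,395; SL = ⌊$139,784/7⌋ = $19,969 → take DB $46,395. Book value $115,989.
Year 2: DB = ⌊$115,989 × 200%/7⌋ = $33,139; SL = ⌊$93,389/6⌋ = $15,564 → take DB $33,139. Book value $82,850.
Year 3: DB = ⌊$82,850 × 200%/7⌋ = $23,671; SL = ⌊$60,250/5⌋ = $12,050 → take DB $23,671. Book value $59,179.
Year 4: DB = ⌊$59,179 × 200%/7⌋ = $16,908; SL = ⌊$36,579/4⌋ = $9,144 → take DB $16,908. Book value $42,271.
Year 5: DB = ⌊$42,271 × 200%/7⌋ = $12,077; SL = ⌊$19,671/3⌋ = $6,557 → take DB $12,077. Book value $30,194.
Year 6: DB = ⌊$30,194 × 200%/7⌋ = $8,626; SL = ⌊$7,594/2⌋ = $3,797 → take DB $8,626, capped at $7,594. Book value $22,600.

$7,594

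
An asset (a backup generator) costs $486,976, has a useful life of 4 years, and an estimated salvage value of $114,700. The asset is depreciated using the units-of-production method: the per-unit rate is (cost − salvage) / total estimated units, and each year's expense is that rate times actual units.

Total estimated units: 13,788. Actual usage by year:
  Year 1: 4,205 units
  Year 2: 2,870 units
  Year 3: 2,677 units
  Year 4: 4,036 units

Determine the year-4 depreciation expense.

Depreciable base = $486,976 − $114,700 = $372,276.
Rate = $372,276 / 13,788 units = $27 per unit.
Year 1: 4,205 × $27 = $113,535. Book value $373,441.
Year 2: 2,870 × $27 = $77,490. Book value $295,951.
Year 3: 2,677 × $27 = $72,279. Book value $223,672.
Year 4: 4,036 × $27 = $108,972. Book value $114,700.

$108,972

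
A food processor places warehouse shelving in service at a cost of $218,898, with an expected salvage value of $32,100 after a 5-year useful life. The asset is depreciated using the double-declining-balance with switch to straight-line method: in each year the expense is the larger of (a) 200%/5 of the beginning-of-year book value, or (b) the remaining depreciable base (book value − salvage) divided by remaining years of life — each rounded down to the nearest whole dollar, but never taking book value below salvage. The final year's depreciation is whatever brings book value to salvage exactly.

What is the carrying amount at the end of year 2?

$78,804

Depreciable base = $218,898 − $32,100 = $186,798.
Year 1: DB = ⌊$218,898 × 200%/5⌋ = $87,559; SL = ⌊$186,798/5⌋ = $37,359 → take DB $87,559. Book value $131,339.
Year 2: DB = ⌊$131,339 × 200%/5⌋ = $52,535; SL = ⌊$99,239/4⌋ = $24,809 → take DB $52,535. Book value $78,804.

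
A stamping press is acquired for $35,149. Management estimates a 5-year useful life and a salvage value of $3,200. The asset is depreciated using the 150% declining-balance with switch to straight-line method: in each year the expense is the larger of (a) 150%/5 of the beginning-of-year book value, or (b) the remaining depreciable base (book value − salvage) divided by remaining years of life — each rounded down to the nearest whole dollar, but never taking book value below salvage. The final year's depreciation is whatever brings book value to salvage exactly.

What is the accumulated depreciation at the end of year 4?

Depreciable base = $35,149 − $3,200 = $31,949.
Year 1: DB = ⌊$35,149 × 150%/5⌋ = $10,544; SL = ⌊$31,949/5⌋ = $6,389 → take DB $10,544. Book value $24,605.
Year 2: DB = ⌊$24,605 × 150%/5⌋ = $7,381; SL = ⌊$21,405/4⌋ = $5,351 → take DB $7,381. Book value $17,224.
Year 3: DB = ⌊$17,224 × 150%/5⌋ = $5,167; SL = ⌊$14,024/3⌋ = $4,674 → take DB $5,167. Book value $12,057.
Year 4: DB = ⌊$12,057 × 150%/5⌋ = $3,617; SL = ⌊$8,857/2⌋ = $4,428 → take SL $4,428. Book value $7,629.
Accumulated through year 4 = $35,149 − $7,629 = $27,520.

$27,520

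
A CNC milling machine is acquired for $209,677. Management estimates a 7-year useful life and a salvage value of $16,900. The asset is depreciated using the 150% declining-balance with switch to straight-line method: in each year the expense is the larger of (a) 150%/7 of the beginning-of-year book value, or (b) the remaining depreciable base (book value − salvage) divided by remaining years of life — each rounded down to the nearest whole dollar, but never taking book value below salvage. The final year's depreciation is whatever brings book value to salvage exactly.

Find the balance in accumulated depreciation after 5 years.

Depreciable base = $209,677 − $16,900 = $192,777.
Year 1: DB = ⌊$209,677 × 150%/7⌋ = $44,930; SL = ⌊$192,777/7⌋ = $27,539 → take DB $44,930. Book value $164,747.
Year 2: DB = ⌊$164,747 × 150%/7⌋ = $35,302; SL = ⌊$147,847/6⌋ = $24,641 → take DB $35,302. Book value $129,445.
Year 3: DB = ⌊$129,445 × 150%/7⌋ = $27,738; SL = ⌊$112,545/5⌋ = $22,509 → take DB $27,738. Book value $101,707.
Year 4: DB = ⌊$101,707 × 150%/7⌋ = $21,794; SL = ⌊$84,807/4⌋ = $21,201 → take DB $21,794. Book value $79,913.
Year 5: DB = ⌊$79,913 × 150%/7⌋ = $17,124; SL = ⌊$63,013/3⌋ = $21,004 → take SL $21,004. Book value $58,909.
Accumulated through year 5 = $209,677 − $58,909 = $150,768.

$150,768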